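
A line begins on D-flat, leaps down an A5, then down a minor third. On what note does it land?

Ebb

An augmented fifth down from Db is Gbb (letter G, 8 semitones down).
A minor third down from Gbb is Ebb (letter E, 3 semitones down).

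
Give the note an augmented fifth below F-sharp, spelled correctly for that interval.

Bb

A fifth below F lands on the letter B.
An augmented fifth spans 8 semitones, so F# moves to pitch class 10. On the letter B that is Bb.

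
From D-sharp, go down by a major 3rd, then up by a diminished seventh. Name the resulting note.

Ab

A major third down from D# is B (letter B, 4 semitones down).
A diminished seventh up from B is Ab (letter A, 9 semitones up).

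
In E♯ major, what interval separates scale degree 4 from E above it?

diminished fifth

Scale degree 4 of E# major is A#.
A# up to E: letters A→E make it a fifth; 6 semitones makes it diminished.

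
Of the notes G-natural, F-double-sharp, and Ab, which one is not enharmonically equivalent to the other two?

Ab

In 12-tone equal temperament, enharmonic equivalents share a pitch class. G is pitch class 7; F## is pitch class 7; Ab is pitch class 8.
G and F## share pitch class 7, while Ab is pitch class 8.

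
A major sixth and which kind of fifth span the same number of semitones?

A major sixth spans 9 semitones.
A fifth spanning 9 semitones is doubly augmented (the perfect fifth is 7).

doubly augmented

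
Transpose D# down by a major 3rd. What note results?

B

A third below D lands on the letter B.
A major third spans 4 semitones, so D# moves to pitch class 11. On the letter B that is B.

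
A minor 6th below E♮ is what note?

A sixth below E lands on the letter G.
A minor sixth spans 8 semitones, so E moves to pitch class 8. On the letter G that is G#.

G#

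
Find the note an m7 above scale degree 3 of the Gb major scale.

Ab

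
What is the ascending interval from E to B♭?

The letter names run E→B, a span of 4 letter steps, so the interval is some kind of fifth.
E to Bb is 6 semitones. A perfect fifth is 7, so 6 makes it diminished.

diminished fifth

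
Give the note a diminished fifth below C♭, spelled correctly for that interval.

F

A fifth below C lands on the letter F.
A diminished fifth spans 6 semitones, so Cb moves to pitch class 5. On the letter F that is F.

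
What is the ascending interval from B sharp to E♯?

perfect fourth

Counting letters B–C–D–E gives a fourth.
B#→E# = 5 semitones, exactly the perfect fourth.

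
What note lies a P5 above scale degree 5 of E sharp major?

Scale degree 5 of E# major is B#.
A perfect fifth (7 semitones) above B# lands on the letter F, giving F##.

F##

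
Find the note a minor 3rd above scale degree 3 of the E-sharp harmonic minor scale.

Scale degree 3 of E# harmonic minor is G#.
A minor third (3 semitones) above G# lands on the letter B, giving B.

B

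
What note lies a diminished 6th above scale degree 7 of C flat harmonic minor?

Scale degree 7 of Cb harmonic minor is Bb.
A diminished sixth (7 semitones) above Bb lands on the letter G, giving Gbb.

Gbb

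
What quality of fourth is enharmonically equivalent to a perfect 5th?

doubly augmented

A perfect fifth spans 7 semitones.
A fourth spanning 7 semitones is doubly augmented (the perfect fourth is 5).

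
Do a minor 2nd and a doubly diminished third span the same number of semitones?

A minor second spans 1 semitone; a doubly diminished third spans 1.
They are enharmonically equivalent.

Yes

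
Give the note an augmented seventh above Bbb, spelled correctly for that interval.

B up a major seventh is A#, so the target letter is A.
From Bbb, an augmented seventh is 12 semitones up: A.

A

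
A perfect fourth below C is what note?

A fourth below C lands on the letter G.
A perfect fourth spans 5 semitones, so C moves to pitch class 7. On the letter G that is G.

G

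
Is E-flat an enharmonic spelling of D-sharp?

Yes

Eb is pitch class 3; D# is pitch class 3.
All spellings map to pitch class 3, so they are enharmonically equivalent.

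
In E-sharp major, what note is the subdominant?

A#

Degree 4 takes the letter 3 steps above E, which is A.
In major, degree 4 sits 5 semitones above the tonic. E# + 5 semitones is pitch class 10, spelled on A as A#.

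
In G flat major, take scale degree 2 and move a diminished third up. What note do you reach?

Cbb

Scale degree 2 of Gb major is Ab.
A diminished third (2 semitones) above Ab lands on the letter C, giving Cbb.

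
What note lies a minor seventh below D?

A seventh below D lands on the letter E.
A minor seventh spans 10 semitones, so D moves to pitch class 4. On the letter E that is E.

E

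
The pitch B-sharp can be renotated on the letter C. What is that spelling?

C

B# is pitch class 0. The letter C alone is pitch class 0.
Pitch class 0 on C needs no accidental: C.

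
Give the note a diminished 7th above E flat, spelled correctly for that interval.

Dbb

A seventh above E lands on the letter D.
A diminished seventh spans 9 semitones, so Eb moves to pitch class 0. On the letter D that is Dbb.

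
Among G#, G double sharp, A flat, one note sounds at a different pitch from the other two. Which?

G##

In 12-tone equal temperament, enharmonic equivalents share a pitch class. G# is pitch class 8; G## is pitch class 9; Ab is pitch class 8.
G# and Ab share pitch class 8, while G## is pitch class 9.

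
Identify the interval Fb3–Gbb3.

minor second

Counting letters F–G gives a second.
Fb→Gbb = 1 semitone, 1 narrower than the major second (2), so minor.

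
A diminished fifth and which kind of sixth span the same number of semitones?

doubly diminished

A diminished fifth spans 6 semitones.
A sixth spanning 6 semitones is doubly diminished (the major sixth is 9).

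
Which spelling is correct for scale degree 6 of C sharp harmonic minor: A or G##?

Each scale degree takes a distinct letter name. Degree 6 of a scale on C must use the letter A.
A and G## are enharmonically the same pitch, but only A uses the letter A, so it is the correct spelling here.

A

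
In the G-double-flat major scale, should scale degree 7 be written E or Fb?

Each scale degree takes a distinct letter name. Degree 7 of a scale on G must use the letter F.
Fb and E are enharmonically the same pitch, but only Fb uses the letter F, so it is the correct spelling here.

Fb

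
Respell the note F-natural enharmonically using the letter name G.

F is pitch class 5. The letter G alone is pitch class 7.
To reach pitch class 5 from G requires an offset of -2 semitones, i.e. double flat: Gbb.

Gbb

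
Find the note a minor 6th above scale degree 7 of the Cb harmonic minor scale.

Gb

Scale degree 7 of Cb harmonic minor is Bb.
A minor sixth (8 semitones) above Bb lands on the letter G, giving Gb.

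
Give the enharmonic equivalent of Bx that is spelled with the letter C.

Plain C sits 1 semitone below B##, so on the letter C the same pitch needs a sharp: C#.

C#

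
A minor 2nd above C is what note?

C up a major second is D, so the target letter is D.
From C, a minor second is 1 semitone up: Db.

Db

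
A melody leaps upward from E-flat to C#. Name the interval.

Counting letters E–F–G–A–B–C gives a sixth.
Eb→C# = 10 semitones, 1 wider than the major sixth (9), so augmented.

augmented sixth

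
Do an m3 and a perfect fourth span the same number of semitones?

No

A minor third spans 3 semitones; a perfect fourth spans 5.
The spans differ, so they are not enharmonic equivalents.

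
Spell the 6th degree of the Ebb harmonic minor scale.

Cbb

The Ebb harmonic minor scale runs Ebb Fb Gbb Abb Bbb Cbb Db.
Degree 6 is Cbb.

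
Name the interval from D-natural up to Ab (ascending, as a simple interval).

diminished fifth

Counting letters D–E–F–G–A gives a fifth.
D→Ab = 6 semitones, 1 narrower than the perfect fifth (7), so diminished.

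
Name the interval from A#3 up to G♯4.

Counting letters A–B–C–D–E–F–G gives a seventh.
A#→G# = 10 semitones, 1 narrower than the major seventh (11), so minor.

minor seventh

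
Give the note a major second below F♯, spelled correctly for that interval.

E

F down a major second is Eb, so the target letter is E.
From F#, a major second is 2 semitones down: E.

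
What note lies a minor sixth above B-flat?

Gb

B up a major sixth is G#, so the target letter is G.
From Bb, a minor sixth is 8 semitones up: Gb.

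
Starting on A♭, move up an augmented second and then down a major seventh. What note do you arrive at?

C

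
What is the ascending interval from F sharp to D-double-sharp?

Counting letters F–G–A–B–C–D gives a sixth.
F#→D## = 10 semitones, 1 wider than the major sixth (9), so augmented.

augmented sixth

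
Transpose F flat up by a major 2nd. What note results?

Gb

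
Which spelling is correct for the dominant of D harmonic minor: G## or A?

Each scale degree takes a distinct letter name. Degree 5 of a scale on D must use the letter A.
A and G## are enharmonically the same pitch, but only A uses the letter A, so it is the correct spelling here.

A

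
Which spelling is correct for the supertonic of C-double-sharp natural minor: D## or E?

Each scale degree takes a distinct letter name. Degree 2 of a scale on C must use the letter D.
D## and E are enharmonically the same pitch, but only D## uses the letter D, so it is the correct spelling here.

D##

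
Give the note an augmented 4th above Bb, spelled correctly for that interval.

E

A fourth above B lands on the letter E.
An augmented fourth spans 6 semitones, so Bb moves to pitch class 4. On the letter E that is E.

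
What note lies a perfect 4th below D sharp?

A#

A fourth below D lands on the letter A.
A perfect fourth spans 5 semitones, so D# moves to pitch class 10. On the letter A that is A#.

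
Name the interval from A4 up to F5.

Counting letters A–B–C–D–E–F gives a sixth.
A→F = 8 semitones, 1 narrower than the major sixth (9), so minor.

minor sixth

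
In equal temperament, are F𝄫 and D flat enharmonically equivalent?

No

Two spellings are enharmonically equivalent only if they share a pitch class.
Here Fbb → 3, Db → 1; 1 ≠ 3, so they are not.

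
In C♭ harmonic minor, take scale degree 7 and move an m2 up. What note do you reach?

Scale degree 7 of Cb harmonic minor is Bb.
A minor second (1 semitone) above Bb lands on the letter C, giving Cb.

Cb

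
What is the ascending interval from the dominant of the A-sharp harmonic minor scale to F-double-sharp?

major second

The dominant of A# harmonic minor is E#.
E# up to F##: letters E→F make it a second; 2 semitones makes it major.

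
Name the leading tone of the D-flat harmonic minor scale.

The Db harmonic minor scale runs Db Eb Fb Gb Ab Bbb C.
Degree 7 is C.

C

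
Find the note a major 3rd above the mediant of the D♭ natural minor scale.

The mediant of Db natural minor is Fb.
A major third (4 semitones) above Fb lands on the letter A, giving Ab.

Ab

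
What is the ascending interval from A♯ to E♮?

Counting letters A–B–C–D–E gives a fifth.
A#→E = 6 semitones, 1 narrower than the perfect fifth (7), so diminished.

diminished fifth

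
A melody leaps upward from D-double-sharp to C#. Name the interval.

diminished seventh

The letter names run D→C, a span of 6 letter steps, so the interval is some kind of seventh.
D## to C# is 9 semitones. A major seventh is 11, so 9 makes it diminished.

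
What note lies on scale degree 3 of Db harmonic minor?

The Db harmonic minor scale runs Db Eb Fb Gb Ab Bbb C.
Degree 3 is Fb.

Fb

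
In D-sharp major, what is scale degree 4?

The D# major scale runs D# E# F## G# A# B# C##.
Degree 4 is G#.

G#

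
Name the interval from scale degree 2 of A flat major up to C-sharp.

augmented second

Scale degree 2 of Ab major is Bb.
Bb up to C#: letters B→C make it a second; 3 semitones makes it augmented.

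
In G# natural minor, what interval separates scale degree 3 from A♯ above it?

Scale degree 3 of G# natural minor is B.
B up to A#: letters B→A make it a seventh; 11 semitones makes it major.

major seventh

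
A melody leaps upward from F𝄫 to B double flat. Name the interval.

augmented fourth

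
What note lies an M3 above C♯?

A third above C lands on the letter E.
A major third spans 4 semitones, so C# moves to pitch class 5. On the letter E that is E#.

E#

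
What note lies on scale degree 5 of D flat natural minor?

Ab

The Db natural minor scale runs Db Eb Fb Gb Ab Bbb Cb.
Degree 5 is Ab.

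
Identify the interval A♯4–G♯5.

minor seventh

The letter names run A→G, a span of 6 letter steps, so the interval is some kind of seventh.
A# to G# is 10 semitones. A major seventh is 11, so 10 makes it minor.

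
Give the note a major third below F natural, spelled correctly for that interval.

F down a major third is Db, so the target letter is D.
From F, a major third is 4 semitones down: Db.

Db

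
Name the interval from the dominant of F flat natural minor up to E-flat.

major third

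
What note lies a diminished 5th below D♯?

D down a perfect fifth is G, so the target letter is G.
From D#, a diminished fifth is 6 semitones down: G##.

G##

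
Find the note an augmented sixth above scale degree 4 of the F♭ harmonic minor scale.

G

Scale degree 4 of Fb harmonic minor is Bbb.
An augmented sixth (10 semitones) above Bbb lands on the letter G, giving G.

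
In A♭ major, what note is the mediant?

C

The Ab major scale runs Ab Bb C Db Eb F G.
Degree 3 is C.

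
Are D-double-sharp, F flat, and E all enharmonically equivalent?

Yes

D## is pitch class 4; Fb is pitch class 4; E is pitch class 4.
All spellings map to pitch class 4, so they are enharmonically equivalent.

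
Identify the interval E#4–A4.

diminished fourth

Counting letters E–F–G–A gives a fourth.
E#→A = 4 semitones, 1 narrower than the perfect fourth (5), so diminished.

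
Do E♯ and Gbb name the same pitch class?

E# = pitch class 5 and Gbb = pitch class 5 — the same pitch class, so they are enharmonic equivalents.

Yes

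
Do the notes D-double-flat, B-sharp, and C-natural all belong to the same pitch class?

Yes

Dbb = pitch class 0 and B# = pitch class 0 and C = pitch class 0 — the same pitch class, so they are enharmonic equivalents.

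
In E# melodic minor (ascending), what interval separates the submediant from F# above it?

diminished fourth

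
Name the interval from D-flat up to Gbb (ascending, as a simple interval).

diminished fourth

The letter names run D→G, a span of 3 letter steps, so the interval is some kind of fourth.
Db to Gbb is 4 semitones. A perfect fourth is 5, so 4 makes it diminished.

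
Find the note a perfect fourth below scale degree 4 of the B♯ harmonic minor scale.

B#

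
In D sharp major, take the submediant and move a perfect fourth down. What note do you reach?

F##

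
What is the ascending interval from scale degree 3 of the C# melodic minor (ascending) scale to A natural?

Scale degree 3 of C# melodic minor (ascending) is E.
E up to A: letters E→A make it a fourth; 5 semitones makes it perfect.

perfect fourth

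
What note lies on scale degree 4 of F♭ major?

Bbb

The Fb major scale runs Fb Gb Ab Bbb Cb Db Eb.
Degree 4 is Bbb.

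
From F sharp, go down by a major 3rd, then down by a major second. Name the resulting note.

A major third down from F# is D (letter D, 4 semitones down).
A major second down from D is C (letter C, 2 semitones down).

C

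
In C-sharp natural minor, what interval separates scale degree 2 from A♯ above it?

perfect fifth

Scale degree 2 of C# natural minor is D#.
D# up to A#: letters D→A make it a fifth; 7 semitones makes it perfect.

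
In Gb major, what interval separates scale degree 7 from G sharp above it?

augmented second

Scale degree 7 of Gb major is F.
F up to G#: letters F→G make it a second; 3 semitones makes it augmented.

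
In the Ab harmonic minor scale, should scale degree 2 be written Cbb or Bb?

Each scale degree takes a distinct letter name. Degree 2 of a scale on A must use the letter B.
Bb and Cbb are enharmonically the same pitch, but only Bb uses the letter B, so it is the correct spelling here.

Bb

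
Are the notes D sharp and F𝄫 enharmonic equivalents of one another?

Yes

D# = pitch class 3 and Fbb = pitch class 3 — the same pitch class, so they are enharmonic equivalents.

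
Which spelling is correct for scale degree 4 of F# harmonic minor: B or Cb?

B

Each scale degree takes a distinct letter name. Degree 4 of a scale on F must use the letter B.
B and Cb are enharmonically the same pitch, but only B uses the letter B, so it is the correct spelling here.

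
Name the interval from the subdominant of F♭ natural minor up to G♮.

The subdominant of Fb natural minor is Bbb.
Bbb up to G: letters B→G make it a sixth; 10 semitones makes it augmented.

augmented sixth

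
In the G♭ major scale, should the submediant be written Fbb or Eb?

Eb

Each scale degree takes a distinct letter name. Degree 6 of a scale on G must use the letter E.
Eb and Fbb are enharmonically the same pitch, but only Eb uses the letter E, so it is the correct spelling here.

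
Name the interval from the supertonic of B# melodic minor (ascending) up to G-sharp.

The supertonic of B# melodic minor (ascending) is C##.
C## up to G#: letters C→G make it a fifth; 6 semitones makes it diminished.

diminished fifth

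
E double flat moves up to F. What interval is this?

augmented second

Counting letters E–F gives a second.
Ebb→F = 3 semitones, 1 wider than the major second (2), so augmented.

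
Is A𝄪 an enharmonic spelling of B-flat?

A## is pitch class 11; Bb is pitch class 10.
The pitch classes differ (11 vs. 10), so they are not enharmonic equivalents.

No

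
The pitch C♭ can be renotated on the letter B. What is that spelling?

Cb is pitch class 11. The letter B alone is pitch class 11.
Pitch class 11 on B needs no accidental: B.

B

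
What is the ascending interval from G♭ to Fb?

minor seventh

The letter names run G→F, a span of 6 letter steps, so the interval is some kind of seventh.
Gb to Fb is 10 semitones. A major seventh is 11, so 10 makes it minor.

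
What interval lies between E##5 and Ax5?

perfect fourth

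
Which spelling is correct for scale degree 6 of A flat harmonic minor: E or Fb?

Each scale degree takes a distinct letter name. Degree 6 of a scale on A must use the letter F.
Fb and E are enharmonically the same pitch, but only Fb uses the letter F, so it is the correct spelling here.

Fb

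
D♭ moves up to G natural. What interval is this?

augmented fourth

Counting letters D–E–F–G gives a fourth.
Db→G = 6 semitones, 1 wider than the perfect fourth (5), so augmented.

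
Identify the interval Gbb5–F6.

augmented seventh

Counting letters G–A–B–C–D–E–F gives a seventh.
Gbb→F = 12 semitones, 1 wider than the major seventh (11), so augmented.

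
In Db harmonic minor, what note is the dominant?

The Db harmonic minor scale runs Db Eb Fb Gb Ab Bbb C.
Degree 5 is Ab.

Ab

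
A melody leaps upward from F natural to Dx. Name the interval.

doubly augmented sixth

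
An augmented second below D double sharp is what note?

D down a major second is C, so the target letter is C.
From D##, an augmented second is 3 semitones down: C#.

C#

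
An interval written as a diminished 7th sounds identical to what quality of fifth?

doubly augmented

A diminished seventh spans 9 semitones.
A fifth spanning 9 semitones is doubly augmented (the perfect fifth is 7).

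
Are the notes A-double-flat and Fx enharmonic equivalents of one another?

Abb = pitch class 7 and F## = pitch class 7 — the same pitch class, so they are enharmonic equivalents.

Yes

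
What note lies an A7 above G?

G up a major seventh is F#, so the target letter is F.
From G, an augmented seventh is 12 semitones up: F##.

F##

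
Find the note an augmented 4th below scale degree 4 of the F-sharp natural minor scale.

Scale degree 4 of F# natural minor is B.
An augmented fourth (6 semitones) below B lands on the letter F, giving F.

F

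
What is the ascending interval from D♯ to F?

The letter names run D→F, a span of 2 letter steps, so the interval is some kind of third.
D# to F is 2 semitones. A major third is 4, so 2 makes it diminished.

diminished third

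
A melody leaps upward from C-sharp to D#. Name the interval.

The letter names run C→D, a span of 1 letter step, so the interval is some kind of second.
C# to D# is 2 semitones. A major second is 2, so 2 makes it major.

major second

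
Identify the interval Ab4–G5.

Counting letters A–B–C–D–E–F–G gives a seventh.
Ab→G = 11 semitones, exactly the major seventh.

major seventh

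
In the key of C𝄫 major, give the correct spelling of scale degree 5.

Gbb

The Cbb major scale runs Cbb Dbb Ebb Fbb Gbb Abb Bbb.
Degree 5 is Gbb.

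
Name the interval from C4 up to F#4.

augmented fourth

The letter names run C→F, a span of 3 letter steps, so the interval is some kind of fourth.
C to F# is 6 semitones. A perfect fourth is 5, so 6 makes it augmented.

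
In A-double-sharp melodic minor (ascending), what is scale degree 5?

Degree 5 takes the letter 4 steps above A, which is E.
In melodic minor (ascending), degree 5 sits 7 semitones above the tonic. A## + 7 semitones is pitch class 6, spelled on E as E##.

E##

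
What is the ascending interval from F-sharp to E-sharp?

major seventh

The letter names run F→E, a span of 6 letter steps, so the interval is some kind of seventh.
F# to E# is 11 semitones. A major seventh is 11, so 11 makes it major.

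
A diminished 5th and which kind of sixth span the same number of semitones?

doubly diminished

A diminished fifth spans 6 semitones.
A sixth spanning 6 semitones is doubly diminished (the major sixth is 9).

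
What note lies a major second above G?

A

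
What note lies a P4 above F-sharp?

F up a perfect fourth is Bb, so the target letter is B.
From F#, a perfect fourth is 5 semitones up: B.

B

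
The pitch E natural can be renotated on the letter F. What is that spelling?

Plain F sits 1 semitone above E, so on the letter F the same pitch needs a flat: Fb.

Fb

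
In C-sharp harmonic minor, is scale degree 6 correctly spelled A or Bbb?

A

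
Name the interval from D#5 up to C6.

Counting letters D–E–F–G–A–B–C gives a seventh.
D#→C = 9 semitones, 2 narrower than the major seventh (11), so diminished.

diminished seventh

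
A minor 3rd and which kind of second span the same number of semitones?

A minor third spans 3 semitones.
A second spanning 3 semitones is augmented (the major second is 2).

augmented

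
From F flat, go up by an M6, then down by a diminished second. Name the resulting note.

C#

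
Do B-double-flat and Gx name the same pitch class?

Yes

Bbb = pitch class 9 and G## = pitch class 9 — the same pitch class, so they are enharmonic equivalents.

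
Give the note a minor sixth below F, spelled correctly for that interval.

A

F down a major sixth is Ab, so the target letter is A.
From F, a minor sixth is 8 semitones down: A.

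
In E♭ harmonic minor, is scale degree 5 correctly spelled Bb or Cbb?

Bb

Each scale degree takes a distinct letter name. Degree 5 of a scale on E must use the letter B.
Bb and Cbb are enharmonically the same pitch, but only Bb uses the letter B, so it is the correct spelling here.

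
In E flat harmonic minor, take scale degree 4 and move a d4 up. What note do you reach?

Dbb

Scale degree 4 of Eb harmonic minor is Ab.
A diminished fourth (4 semitones) above Ab lands on the letter D, giving Dbb.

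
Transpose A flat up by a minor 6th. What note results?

A sixth above A lands on the letter F.
A minor sixth spans 8 semitones, so Ab moves to pitch class 4. On the letter F that is Fb.

Fb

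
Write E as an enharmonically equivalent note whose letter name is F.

Plain F sits 1 semitone above E, so on the letter F the same pitch needs a flat: Fb.

Fb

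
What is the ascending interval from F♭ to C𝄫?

diminished fifth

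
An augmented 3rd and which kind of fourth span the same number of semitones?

An augmented third spans 5 semitones.
A fourth spanning 5 semitones is perfect (the perfect fourth is 5).

perfect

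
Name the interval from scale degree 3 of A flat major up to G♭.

diminished fifth

Scale degree 3 of Ab major is C.
C up to Gb: letters C→G make it a fifth; 6 semitones makes it diminished.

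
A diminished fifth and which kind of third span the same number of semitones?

doubly augmented

A diminished fifth spans 6 semitones.
A third spanning 6 semitones is doubly augmented (the major third is 4).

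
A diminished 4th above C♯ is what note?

F

C up a perfect fourth is F, so the target letter is F.
From C#, a diminished fourth is 4 semitones up: F.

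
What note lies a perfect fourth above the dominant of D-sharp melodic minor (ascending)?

D#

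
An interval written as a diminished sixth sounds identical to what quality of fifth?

perfect

A diminished sixth spans 7 semitones.
A fifth spanning 7 semitones is perfect (the perfect fifth is 7).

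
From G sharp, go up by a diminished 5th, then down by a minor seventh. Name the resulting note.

A diminished fifth up from G# is D (letter D, 6 semitones up).
A minor seventh down from D is E (letter E, 10 semitones down).

E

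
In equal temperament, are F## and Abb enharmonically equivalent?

Yes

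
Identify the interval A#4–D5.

diminished fourth

Counting letters A–B–C–D gives a fourth.
A#→D = 4 semitones, 1 narrower than the perfect fourth (5), so diminished.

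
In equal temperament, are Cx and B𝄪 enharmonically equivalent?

Two spellings are enharmonically equivalent only if they share a pitch class.
Here C## → 2, B## → 1; 1 ≠ 2, so they are not.

No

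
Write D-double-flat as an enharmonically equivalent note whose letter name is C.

Dbb is pitch class 0. The letter C alone is pitch class 0.
Pitch class 0 on C needs no accidental: C.

C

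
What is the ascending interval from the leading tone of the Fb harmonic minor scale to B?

augmented fifth

The leading tone of Fb harmonic minor is Eb.
Eb up to B: letters E→B make it a fifth; 8 semitones makes it augmented.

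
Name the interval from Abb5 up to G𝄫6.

The letter names run A→G, a span of 6 letter steps, so the interval is some kind of seventh.
Abb to Gbb is 10 semitones. A major seventh is 11, so 10 makes it minor.

minor seventh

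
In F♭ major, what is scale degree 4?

Bbb

The Fb major scale runs Fb Gb Ab Bbb Cb Db Eb.
Degree 4 is Bbb.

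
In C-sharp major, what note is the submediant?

A#

Degree 6 takes the letter 5 steps above C, which is A.
In major, degree 6 sits 9 semitones above the tonic. C# + 9 semitones is pitch class 10, spelled on A as A#.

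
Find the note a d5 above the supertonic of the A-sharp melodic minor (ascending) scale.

The supertonic of A# melodic minor (ascending) is B#.
A diminished fifth (6 semitones) above B# lands on the letter F, giving F#.

F#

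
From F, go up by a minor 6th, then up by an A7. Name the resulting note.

C#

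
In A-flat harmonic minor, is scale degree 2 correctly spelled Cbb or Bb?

Bb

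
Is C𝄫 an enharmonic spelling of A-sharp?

Yes

Cbb = pitch class 10 and A# = pitch class 10 — the same pitch class, so they are enharmonic equivalents.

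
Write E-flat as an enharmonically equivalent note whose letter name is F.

Fbb

Plain F sits 2 semitones above Eb, so on the letter F the same pitch needs a double flat: Fbb.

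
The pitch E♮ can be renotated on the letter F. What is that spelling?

Fb

Plain F sits 1 semitone above E, so on the letter F the same pitch needs a flat: Fb.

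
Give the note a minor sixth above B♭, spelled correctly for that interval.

A sixth above B lands on the letter G.
A minor sixth spans 8 semitones, so Bb moves to pitch class 6. On the letter G that is Gb.

Gb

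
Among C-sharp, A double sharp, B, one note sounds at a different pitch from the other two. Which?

In 12-tone equal temperament, enharmonic equivalents share a pitch class. C# is pitch class 1; A## is pitch class 11; B is pitch class 11.
A## and B share pitch class 11, while C# is pitch class 1.

C#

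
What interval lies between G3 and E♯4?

Counting letters G–A–B–C–D–E gives a sixth.
G→E# = 10 semitones, 1 wider than the major sixth (9), so augmented.

augmented sixth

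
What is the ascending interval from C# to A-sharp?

major sixth

Counting letters C–D–E–F–G–A gives a sixth.
C#→A# = 9 semitones, exactly the major sixth.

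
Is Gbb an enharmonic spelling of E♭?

Gbb is pitch class 5; Eb is pitch class 3.
The pitch classes differ (5 vs. 3), so they are not enharmonic equivalents.

No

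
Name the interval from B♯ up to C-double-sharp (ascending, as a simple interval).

major second

Counting letters B–C gives a second.
B#→C## = 2 semitones, exactly the major second.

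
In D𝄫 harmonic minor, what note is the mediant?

Degree 3 takes the letter 2 steps above D, which is F.
In harmonic minor, degree 3 sits 3 semitones above the tonic. Dbb + 3 semitones is pitch class 3, spelled on F as Fbb.

Fbb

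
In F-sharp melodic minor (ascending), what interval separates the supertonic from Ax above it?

augmented second

The supertonic of F# melodic minor (ascending) is G#.
G# up to A##: letters G→A make it a second; 3 semitones makes it augmented.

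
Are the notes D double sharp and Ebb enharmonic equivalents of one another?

No

Two spellings are enharmonically equivalent only if they share a pitch class.
Here D## → 4, Ebb → 2; 2 ≠ 4, so they are not.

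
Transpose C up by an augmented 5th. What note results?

A fifth above C lands on the letter G.
An augmented fifth spans 8 semitones, so C moves to pitch class 8. On the letter G that is G#.

G#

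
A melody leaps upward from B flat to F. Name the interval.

Counting letters B–C–D–E–F gives a fifth.
Bb→F = 7 semitones, exactly the perfect fifth.

perfect fifth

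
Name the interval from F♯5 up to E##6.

Counting letters F–G–A–B–C–D–E gives a seventh.
F#→E## = 12 semitones, 1 wider than the major seventh (11), so augmented.

augmented seventh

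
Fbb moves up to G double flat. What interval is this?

Counting letters F–G gives a second.
Fbb→Gbb = 2 semitones, exactly the major second.

major second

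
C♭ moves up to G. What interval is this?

The letter names run C→G, a span of 4 letter steps, so the interval is some kind of fifth.
Cb to G is 8 semitones. A perfect fifth is 7, so 8 makes it augmented.

augmented fifth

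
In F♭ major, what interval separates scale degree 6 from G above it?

augmented fourth

Scale degree 6 of Fb major is Db.
Db up to G: letters D→G make it a fourth; 6 semitones makes it augmented.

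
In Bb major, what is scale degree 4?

Eb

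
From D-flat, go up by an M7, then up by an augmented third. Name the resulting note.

E#

A major seventh up from Db is C (letter C, 11 semitones up).
An augmented third up from C is E# (letter E, 5 semitones up).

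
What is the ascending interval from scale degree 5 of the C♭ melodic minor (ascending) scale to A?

augmented second

Scale degree 5 of Cb melodic minor (ascending) is Gb.
Gb up to A: letters G→A make it a second; 3 semitones makes it augmented.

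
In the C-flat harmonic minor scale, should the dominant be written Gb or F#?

Gb

Each scale degree takes a distinct letter name. Degree 5 of a scale on C must use the letter G.
Gb and F# are enharmonically the same pitch, but only Gb uses the letter G, so it is the correct spelling here.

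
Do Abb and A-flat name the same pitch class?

No

Two spellings are enharmonically equivalent only if they share a pitch class.
Here Abb → 7, Ab → 8; 7 ≠ 8, so they are not.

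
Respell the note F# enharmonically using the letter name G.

Gb

F# is pitch class 6. The letter G alone is pitch class 7.
To reach pitch class 6 from G requires an offset of -1 semitone, i.e. flat: Gb.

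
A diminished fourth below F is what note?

C#

A fourth below F lands on the letter C.
A diminished fourth spans 4 semitones, so F moves to pitch class 1. On the letter C that is C#.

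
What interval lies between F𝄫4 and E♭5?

Counting letters F–G–A–B–C–D–E gives a seventh.
Fbb→Eb = 12 semitones, 1 wider than the major seventh (11), so augmented.

augmented seventh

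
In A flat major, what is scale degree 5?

Degree 5 takes the letter 4 steps above A, which is E.
In major, degree 5 sits 7 semitones above the tonic. Ab + 7 semitones is pitch class 3, spelled on E as Eb.

Eb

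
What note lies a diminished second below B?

A second below B lands on the letter A.
A diminished second spans 0 semitones, so B moves to pitch class 11. On the letter A that is A##.

A##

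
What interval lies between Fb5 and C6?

augmented fifth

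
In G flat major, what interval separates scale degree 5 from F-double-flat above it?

Scale degree 5 of Gb major is Db.
Db up to Fbb: letters D→F make it a third; 2 semitones makes it diminished.

diminished third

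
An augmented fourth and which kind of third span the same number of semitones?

An augmented fourth spans 6 semitones.
A third spanning 6 semitones is doubly augmented (the major third is 4).

doubly augmented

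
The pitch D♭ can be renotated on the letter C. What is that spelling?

Plain C sits 1 semitone below Db, so on the letter C the same pitch needs a sharp: C#.

C#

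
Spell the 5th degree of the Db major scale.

Ab

Degree 5 takes the letter 4 steps above D, which is A.
In major, degree 5 sits 7 semitones above the tonic. Db + 7 semitones is pitch class 8, spelled on A as Ab.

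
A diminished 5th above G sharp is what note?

D

G up a perfect fifth is D, so the target letter is D.
From G#, a diminished fifth is 6 semitones up: D.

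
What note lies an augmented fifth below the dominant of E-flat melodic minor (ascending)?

Ebb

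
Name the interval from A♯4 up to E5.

diminished fifth

Counting letters A–B–C–D–E gives a fifth.
A#→E = 6 semitones, 1 narrower than the perfect fifth (7), so diminished.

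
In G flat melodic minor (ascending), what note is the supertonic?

Ab

Degree 2 takes the letter 1 step above G, which is A.
In melodic minor (ascending), degree 2 sits 2 semitones above the tonic. Gb + 2 semitones is pitch class 8, spelled on A as Ab.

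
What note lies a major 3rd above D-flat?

F

A third above D lands on the letter F.
A major third spans 4 semitones, so Db moves to pitch class 5. On the letter F that is F.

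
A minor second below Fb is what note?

Eb

A second below F lands on the letter E.
A minor second spans 1 semitone, so Fb moves to pitch class 3. On the letter E that is Eb.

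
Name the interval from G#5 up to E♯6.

major sixth

The letter names run G→E, a span of 5 letter steps, so the interval is some kind of sixth.
G# to E# is 9 semitones. A major sixth is 9, so 9 makes it major.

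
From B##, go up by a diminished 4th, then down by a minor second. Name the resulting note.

A diminished fourth up from B## is E# (letter E, 4 semitones up).
A minor second down from E# is D## (letter D, 1 semitone down).

D##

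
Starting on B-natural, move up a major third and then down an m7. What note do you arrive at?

E#

A major third up from B is D# (letter D, 4 semitones up).
A minor seventh down from D# is E# (letter E, 10 semitones down).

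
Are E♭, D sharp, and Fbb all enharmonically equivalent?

Eb is pitch class 3; D# is pitch class 3; Fbb is pitch class 3.
All spellings map to pitch class 3, so they are enharmonically equivalent.

Yes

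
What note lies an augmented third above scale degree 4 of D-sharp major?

B##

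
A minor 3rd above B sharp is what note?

B up a major third is D#, so the target letter is D.
From B#, a minor third is 3 semitones up: D#.

D#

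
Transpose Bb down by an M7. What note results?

Cb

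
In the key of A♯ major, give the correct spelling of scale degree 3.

The A# major scale runs A# B# C## D# E# F## G##.
Degree 3 is C##.

C##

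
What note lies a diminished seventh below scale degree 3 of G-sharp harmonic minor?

C##

Scale degree 3 of G# harmonic minor is B.
A diminished seventh (9 semitones) below B lands on the letter C, giving C##.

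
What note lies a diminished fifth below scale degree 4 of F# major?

Scale degree 4 of F# major is B.
A diminished fifth (6 semitones) below B lands on the letter E, giving E#.

E#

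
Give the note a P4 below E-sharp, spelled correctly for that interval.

A fourth below E lands on the letter B.
A perfect fourth spans 5 semitones, so E# moves to pitch class 0. On the letter B that is B#.

B#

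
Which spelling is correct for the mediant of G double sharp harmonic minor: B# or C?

B#

Each scale degree takes a distinct letter name. Degree 3 of a scale on G must use the letter B.
B# and C are enharmonically the same pitch, but only B# uses the letter B, so it is the correct spelling here.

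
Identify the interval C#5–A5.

minor sixth

Counting letters C–D–E–F–G–A gives a sixth.
C#→A = 8 semitones, 1 narrower than the major sixth (9), so minor.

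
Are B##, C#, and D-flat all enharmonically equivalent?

Yes

B## = pitch class 1 and C# = pitch class 1 and Db = pitch class 1 — the same pitch class, so they are enharmonic equivalents.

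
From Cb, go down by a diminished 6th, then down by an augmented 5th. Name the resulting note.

A diminished sixth down from Cb is E (letter E, 7 semitones down).
An augmented fifth down from E is Ab (letter A, 8 semitones down).

Ab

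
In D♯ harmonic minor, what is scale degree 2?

E#

The D# harmonic minor scale runs D# E# F# G# A# B C##.
Degree 2 is E#.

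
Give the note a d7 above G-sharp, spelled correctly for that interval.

F

A seventh above G lands on the letter F.
A diminished seventh spans 9 semitones, so G# moves to pitch class 5. On the letter F that is F.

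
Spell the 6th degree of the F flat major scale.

The Fb major scale runs Fb Gb Ab Bbb Cb Db Eb.
Degree 6 is Db.

Db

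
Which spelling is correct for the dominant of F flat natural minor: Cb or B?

Each scale degree takes a distinct letter name. Degree 5 of a scale on F must use the letter C.
Cb and B are enharmonically the same pitch, but only Cb uses the letter C, so it is the correct spelling here.

Cb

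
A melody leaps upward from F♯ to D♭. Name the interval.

diminished sixth

Counting letters F–G–A–B–C–D gives a sixth.
F#→Db = 7 semitones, 2 narrower than the major sixth (9), so diminished.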